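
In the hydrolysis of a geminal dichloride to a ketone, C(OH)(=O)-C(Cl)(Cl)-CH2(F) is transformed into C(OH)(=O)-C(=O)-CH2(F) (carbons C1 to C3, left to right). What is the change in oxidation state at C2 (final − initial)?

Before: C2 has 2 bonds to C, 2 bonds to Cl → oxidation state +2.
After: C2 has 2 bonds to C, 2 bonds to O → oxidation state +2.
Δ = +2 − (+2) = 0, so no net redox change at C2.

0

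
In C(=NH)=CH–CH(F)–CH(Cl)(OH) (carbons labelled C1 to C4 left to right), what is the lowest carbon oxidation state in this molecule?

-1

Tallying each carbon's bonds:
C1: 2C, 2N → 0 + 2 = +2
C2: 3C, 1H → 0 − 1 = -1
C3: 2C, 1H, 1F → 0 − 1 + 1 = 0
C4: 1C, 1H, 1O, 1Cl → 0 − 1 + 1 + 1 = +1
The lowest value is -1.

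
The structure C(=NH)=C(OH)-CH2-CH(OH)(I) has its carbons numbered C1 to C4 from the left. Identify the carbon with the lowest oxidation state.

C3

Tallying each carbon's bonds:
C1: 2C, 2N → 0 + 2 = +2
C2: 3C, 1O → 0 + 1 = +1
C3: 2C, 2H → 0 − 2 = -2
C4: 1C, 1H, 1O, 1I → 0 − 1 + 1 + 1 = +1
The most reduced carbon is C3 at -2.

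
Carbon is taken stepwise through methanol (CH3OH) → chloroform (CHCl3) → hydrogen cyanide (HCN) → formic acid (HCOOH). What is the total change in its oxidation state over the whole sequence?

+4

Carbon oxidation states along the series — methanol: -2, chloroform: +2, hydrogen cyanide: +2, formic acid: +2.
Net change = +2 − (-2) = +4.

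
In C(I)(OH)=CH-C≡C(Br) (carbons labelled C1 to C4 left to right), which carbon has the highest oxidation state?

C1

Bonds to more-electronegative neighbours contribute +1 each, bonds to H or metals contribute −1 each, and C–C bonds contribute 0. Tallying each carbon:
C1: 2C, 1O, 1I → 0 + 1 + 1 = +2
C2: 3C, 1H → 0 − 1 = -1
C3: 4C → 0 = 0
C4: 3C, 1Br → 0 + 1 = +1
The most oxidised carbon is C1 at +2.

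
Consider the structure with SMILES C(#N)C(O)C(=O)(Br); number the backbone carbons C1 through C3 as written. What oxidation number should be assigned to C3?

C3 has one bond to C (0), a double bond to O (2×+1 = +2), one bond to Br (+1).
Oxidation state = 0 + 2 + 1 = +3.

+3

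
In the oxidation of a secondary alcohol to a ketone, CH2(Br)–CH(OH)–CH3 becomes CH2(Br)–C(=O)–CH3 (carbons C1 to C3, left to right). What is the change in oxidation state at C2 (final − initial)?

Before: C2 has 2 bonds to C, 1 bond to H, 1 bond to O → oxidation state 0.
After: C2 has 2 bonds to C, 2 bonds to O → oxidation state +2.
Δ = +2 − (0) = +2, so this is an oxidation at C2.

+2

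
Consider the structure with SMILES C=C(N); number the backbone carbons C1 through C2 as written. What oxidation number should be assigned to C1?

Count +1 for every bond to an atom more electronegative than carbon and −1 for every bond to one less electronegative; C–C bonds are 0.
C1 has a double bond to C (2×0 = 0), one bond to H (-1), one bond to H (-1).
Oxidation state = 0 − 1 − 1 = -2.

-2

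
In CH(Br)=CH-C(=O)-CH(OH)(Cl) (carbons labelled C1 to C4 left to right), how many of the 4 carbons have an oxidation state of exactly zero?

Bonds to more-electronegative neighbours contribute +1 each, bonds to H or metals contribute −1 each, and C–C bonds contribute 0. Tallying each carbon:
C1: 2C, 1H, 1Br → 0 − 1 + 1 = 0
C2: 3C, 1H → 0 − 1 = -1
C3: 2C, 2O → 0 + 2 = +2
C4: 1C, 1H, 1O, 1Cl → 0 − 1 + 1 + 1 = +1
1 carbon (C1) meets the condition.

1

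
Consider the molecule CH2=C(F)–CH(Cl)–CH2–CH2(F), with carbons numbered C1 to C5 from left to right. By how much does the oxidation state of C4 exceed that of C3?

-2

C4: 2C, 2H → 0 − 2 = -2
C3: 2C, 1H, 1Cl → 0 − 1 + 1 = 0
Difference: -2 − (0) = -2.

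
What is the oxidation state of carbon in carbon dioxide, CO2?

Assign +1 per bond to O/N/halogen, −1 per bond to H or an electropositive element, and 0 per bond to carbon.
The carbon has a double bond to O (2×+1 = +2), a double bond to O (2×+1 = +2).
Oxidation state = +2 + 2 = +4.

+4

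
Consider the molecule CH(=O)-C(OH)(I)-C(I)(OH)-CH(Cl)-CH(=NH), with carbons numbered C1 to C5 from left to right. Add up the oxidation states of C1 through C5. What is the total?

+6

Each bond to a more electronegative atom (O, N, halogen) counts +1, each bond to a less electronegative atom (H, metal, B, Si) counts −1, and each C–C bond counts 0. Tallying each carbon:
C1: 1C, 1H, 2O → 0 − 1 + 2 = +1
C2: 2C, 1O, 1I → 0 + 1 + 1 = +2
C3: 2C, 1O, 1I → 0 + 1 + 1 = +2
C4: 2C, 1H, 1Cl → 0 − 1 + 1 = 0
C5: 1C, 1H, 2N → 0 − 1 + 2 = +1
Sum = +1 + 2 + 2 + 0 + 1 = +6.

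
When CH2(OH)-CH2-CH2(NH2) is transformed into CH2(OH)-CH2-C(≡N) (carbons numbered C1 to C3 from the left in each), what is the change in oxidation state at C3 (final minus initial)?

Before: C3 has 1 bond to C, 2 bonds to H, 1 bond to N → oxidation state -1.
After: C3 has 1 bond to C, 3 bonds to N → oxidation state +3.
Δ = +3 − (-1) = +4, so this is an oxidation at C3.

+4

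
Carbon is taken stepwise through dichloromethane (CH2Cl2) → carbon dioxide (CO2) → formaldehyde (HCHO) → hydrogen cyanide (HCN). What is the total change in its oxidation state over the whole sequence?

+2

Carbon oxidation states along the series — dichloromethane: 0, carbon dioxide: +4, formaldehyde: 0, hydrogen cyanide: +2.
Net change = +2 − (0) = +2.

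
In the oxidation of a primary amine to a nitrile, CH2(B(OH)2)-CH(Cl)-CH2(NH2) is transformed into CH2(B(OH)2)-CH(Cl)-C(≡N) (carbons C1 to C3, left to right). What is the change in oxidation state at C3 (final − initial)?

Before: C3 has 1 bond to C, 2 bonds to H, 1 bond to N → oxidation state -1.
After: C3 has 1 bond to C, 3 bonds to N → oxidation state +3.
Δ = +3 − (-1) = +4, so this is an oxidation at C3.

+4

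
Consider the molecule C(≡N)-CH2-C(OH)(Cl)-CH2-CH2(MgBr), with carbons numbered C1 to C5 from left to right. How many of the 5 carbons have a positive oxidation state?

Tallying each carbon's bonds:
C1: 1C, 3N → 0 + 3 = +3
C2: 2C, 2H → 0 − 2 = -2
C3: 2C, 1O, 1Cl → 0 + 1 + 1 = +2
C4: 2C, 2H → 0 − 2 = -2
C5: 1C, 2H, 1Mg → 0 − 2 − 1 = -3
2 carbons (C1, C3) meet the condition.

2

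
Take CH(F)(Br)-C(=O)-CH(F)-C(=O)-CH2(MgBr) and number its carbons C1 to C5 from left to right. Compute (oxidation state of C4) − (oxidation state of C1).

C4: 2C, 2O → 0 + 2 = +2
C1: 1C, 1H, 1F, 1Br → 0 − 1 + 1 + 1 = +1
Difference: +2 − (+1) = +1.

+1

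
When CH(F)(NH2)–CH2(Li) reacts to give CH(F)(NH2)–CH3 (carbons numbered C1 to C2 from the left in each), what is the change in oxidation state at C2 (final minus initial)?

Before: C2 has 1 bond to C, 2 bonds to H, 1 bond to Li → oxidation state -3.
After: C2 has 1 bond to C, 3 bonds to H → oxidation state -3.
Δ = -3 − (-3) = 0, so no net redox change at C2.

0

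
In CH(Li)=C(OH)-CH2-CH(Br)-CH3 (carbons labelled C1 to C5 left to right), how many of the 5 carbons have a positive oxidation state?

Tallying each carbon's bonds:
C1: 2C, 1H, 1Li → 0 − 1 − 1 = -2
C2: 3C, 1O → 0 + 1 = +1
C3: 2C, 2H → 0 − 2 = -2
C4: 2C, 1H, 1Br → 0 − 1 + 1 = 0
C5: 1C, 3H → 0 − 3 = -3
1 carbon (C2) meets the condition.

1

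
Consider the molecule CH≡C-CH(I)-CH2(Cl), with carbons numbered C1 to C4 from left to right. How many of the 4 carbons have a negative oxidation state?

2

Tallying each carbon's bonds:
C1: 3C, 1H → 0 − 1 = -1
C2: 4C → 0 = 0
C3: 2C, 1H, 1I → 0 − 1 + 1 = 0
C4: 1C, 2H, 1Cl → 0 − 2 + 1 = -1
2 carbons (C1, C4) meet the condition.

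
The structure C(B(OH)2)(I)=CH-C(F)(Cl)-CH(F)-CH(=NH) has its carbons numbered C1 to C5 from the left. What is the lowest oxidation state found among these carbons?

-1

Count +1 for every bond to an atom more electronegative than carbon and −1 for every bond to one less electronegative; C–C bonds are 0. Tallying each carbon:
C1: 2C, 1I, 1B → 0 + 1 − 1 = 0
C2: 3C, 1H → 0 − 1 = -1
C3: 2C, 1F, 1Cl → 0 + 1 + 1 = +2
C4: 2C, 1H, 1F → 0 − 1 + 1 = 0
C5: 1C, 1H, 2N → 0 − 1 + 2 = +1
The lowest value is -1.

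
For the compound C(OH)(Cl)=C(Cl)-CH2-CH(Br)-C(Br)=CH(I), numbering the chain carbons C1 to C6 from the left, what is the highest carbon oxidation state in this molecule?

+2

Bonds to more-electronegative neighbours contribute +1 each, bonds to H or metals contribute −1 each, and C–C bonds contribute 0. Tallying each carbon:
C1: 2C, 1O, 1Cl → 0 + 1 + 1 = +2
C2: 3C, 1Cl → 0 + 1 = +1
C3: 2C, 2H → 0 − 2 = -2
C4: 2C, 1H, 1Br → 0 − 1 + 1 = 0
C5: 3C, 1Br → 0 + 1 = +1
C6: 2C, 1H, 1I → 0 − 1 + 1 = 0
The highest value is +2.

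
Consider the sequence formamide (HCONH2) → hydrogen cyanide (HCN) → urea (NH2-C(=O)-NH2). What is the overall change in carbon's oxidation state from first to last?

+2

Carbon oxidation states along the series — formamide: +2, hydrogen cyanide: +2, urea: +4.
Net change = +4 − (+2) = +2.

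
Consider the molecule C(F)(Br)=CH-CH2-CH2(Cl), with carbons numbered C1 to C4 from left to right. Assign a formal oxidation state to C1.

+2

Count +1 for every bond to an atom more electronegative than carbon and −1 for every bond to one less electronegative; C–C bonds are 0.
C1 has a double bond to C (2×0 = 0), one bond to F (+1), one bond to Br (+1).
Oxidation state = 0 + 1 + 1 = +2.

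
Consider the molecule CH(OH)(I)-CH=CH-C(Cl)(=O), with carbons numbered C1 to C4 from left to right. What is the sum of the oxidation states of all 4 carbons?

+2

Count +1 for every bond to an atom more electronegative than carbon and −1 for every bond to one less electronegative; C–C bonds are 0. Tallying each carbon:
C1: 1C, 1H, 1O, 1I → 0 − 1 + 1 + 1 = +1
C2: 3C, 1H → 0 − 1 = -1
C3: 3C, 1H → 0 − 1 = -1
C4: 1C, 2O, 1Cl → 0 + 2 + 1 = +3
Sum = +1 − 1 − 1 + 3 = +2.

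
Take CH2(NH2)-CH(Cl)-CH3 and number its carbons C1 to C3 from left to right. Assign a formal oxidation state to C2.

Count +1 for every bond to an atom more electronegative than carbon and −1 for every bond to one less electronegative; C–C bonds are 0.
C2 has one bond to C (0), one bond to C (0), one bond to Cl (+1), one bond to H (-1).
Oxidation state = 0 + 0 + 1 − 1 = 0.

0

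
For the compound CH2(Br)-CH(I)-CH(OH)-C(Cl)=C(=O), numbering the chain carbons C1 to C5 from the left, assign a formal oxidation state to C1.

-1

Assign +1 per bond to O/N/halogen, −1 per bond to H or an electropositive element, and 0 per bond to carbon.
C1 has one bond to C (0), one bond to Br (+1), one bond to H (-1), one bond to H (-1).
Oxidation state = 0 + 1 − 1 − 1 = -1.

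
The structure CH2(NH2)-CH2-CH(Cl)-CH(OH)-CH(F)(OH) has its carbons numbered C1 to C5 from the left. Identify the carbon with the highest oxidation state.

Tallying each carbon's bonds:
C1: 1C, 2H, 1N → 0 − 2 + 1 = -1
C2: 2C, 2H → 0 − 2 = -2
C3: 2C, 1H, 1Cl → 0 − 1 + 1 = 0
C4: 2C, 1H, 1O → 0 − 1 + 1 = 0
C5: 1C, 1H, 1O, 1F → 0 − 1 + 1 + 1 = +1
The most oxidised carbon is C5 at +1.

C5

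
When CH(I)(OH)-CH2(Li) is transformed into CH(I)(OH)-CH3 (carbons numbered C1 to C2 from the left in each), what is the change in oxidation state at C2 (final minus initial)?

0

Before: C2 has 1 bond to C, 2 bonds to H, 1 bond to Li → oxidation state -3.
After: C2 has 1 bond to C, 3 bonds to H → oxidation state -3.
Δ = -3 − (-3) = 0, so no net redox change at C2.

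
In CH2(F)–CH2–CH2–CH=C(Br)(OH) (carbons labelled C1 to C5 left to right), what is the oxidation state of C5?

Assign +1 per bond to O/N/halogen, −1 per bond to H or an electropositive element, and 0 per bond to carbon.
C5 has a double bond to C (2×0 = 0), one bond to Br (+1), one bond to O (+1).
Oxidation state = 0 + 1 + 1 = +2.

+2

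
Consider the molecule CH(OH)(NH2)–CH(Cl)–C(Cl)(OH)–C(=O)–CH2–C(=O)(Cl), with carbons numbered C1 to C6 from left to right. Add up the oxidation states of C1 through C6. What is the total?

+6

Tallying each carbon's bonds:
C1: 1C, 1H, 1O, 1N → 0 − 1 + 1 + 1 = +1
C2: 2C, 1H, 1Cl → 0 − 1 + 1 = 0
C3: 2C, 1O, 1Cl → 0 + 1 + 1 = +2
C4: 2C, 2O → 0 + 2 = +2
C5: 2C, 2H → 0 − 2 = -2
C6: 1C, 2O, 1Cl → 0 + 2 + 1 = +3
Sum = +1 + 0 + 2 + 2 − 2 + 3 = +6.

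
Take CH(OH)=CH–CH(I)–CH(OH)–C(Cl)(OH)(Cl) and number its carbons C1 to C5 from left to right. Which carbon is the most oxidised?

Tallying each carbon's bonds:
C1: 2C, 1H, 1O → 0 − 1 + 1 = 0
C2: 3C, 1H → 0 − 1 = -1
C3: 2C, 1H, 1I → 0 − 1 + 1 = 0
C4: 2C, 1H, 1O → 0 − 1 + 1 = 0
C5: 1C, 1O, 2Cl → 0 + 1 + 2 = +3
The most oxidised carbon is C5 at +3.

C5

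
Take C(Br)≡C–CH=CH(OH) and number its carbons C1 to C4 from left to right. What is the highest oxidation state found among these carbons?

+1

Bonds to more-electronegative neighbours contribute +1 each, bonds to H or metals contribute −1 each, and C–C bonds contribute 0. Tallying each carbon:
C1: 3C, 1Br → 0 + 1 = +1
C2: 4C → 0 = 0
C3: 3C, 1H → 0 − 1 = -1
C4: 2C, 1H, 1O → 0 − 1 + 1 = 0
The highest value is +1.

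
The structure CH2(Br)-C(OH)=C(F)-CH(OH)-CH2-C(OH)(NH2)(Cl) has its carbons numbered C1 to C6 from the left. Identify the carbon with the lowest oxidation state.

Tallying each carbon's bonds:
C1: 1C, 2H, 1Br → 0 − 2 + 1 = -1
C2: 3C, 1O → 0 + 1 = +1
C3: 3C, 1F → 0 + 1 = +1
C4: 2C, 1H, 1O → 0 − 1 + 1 = 0
C5: 2C, 2H → 0 − 2 = -2
C6: 1C, 1O, 1N, 1Cl → 0 + 1 + 1 + 1 = +3
The most reduced carbon is C5 at -2.

C5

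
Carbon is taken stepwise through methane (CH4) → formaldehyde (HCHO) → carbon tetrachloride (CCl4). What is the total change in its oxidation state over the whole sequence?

+8

Carbon oxidation states along the series — methane: -4, formaldehyde: 0, carbon tetrachloride: +4.
Net change = +4 − (-4) = +8.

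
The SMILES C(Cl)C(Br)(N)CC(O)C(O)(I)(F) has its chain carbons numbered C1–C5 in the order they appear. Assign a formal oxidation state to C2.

Count +1 for every bond to an atom more electronegative than carbon and −1 for every bond to one less electronegative; C–C bonds are 0.
C2 has one bond to C (0), one bond to C (0), one bond to Br (+1), one bond to N (+1).
Oxidation state = 0 + 0 + 1 + 1 = +2.

+2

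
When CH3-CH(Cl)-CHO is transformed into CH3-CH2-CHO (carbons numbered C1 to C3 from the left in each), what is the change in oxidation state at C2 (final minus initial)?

-2

Before: C2 has 2 bonds to C, 1 bond to H, 1 bond to Cl → oxidation state 0.
After: C2 has 2 bonds to C, 2 bonds to H → oxidation state -2.
Δ = -2 − (0) = -2, so this is a reduction at C2.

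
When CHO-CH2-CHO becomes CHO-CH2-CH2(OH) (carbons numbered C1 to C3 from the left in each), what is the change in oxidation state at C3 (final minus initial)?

-2

Before: C3 has 1 bond to C, 1 bond to H, 2 bonds to O → oxidation state +1.
After: C3 has 1 bond to C, 2 bonds to H, 1 bond to O → oxidation state -1.
Δ = -1 − (+1) = -2, so this is a reduction at C3.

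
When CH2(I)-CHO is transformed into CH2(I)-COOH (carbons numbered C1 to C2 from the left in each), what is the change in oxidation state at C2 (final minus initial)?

+2

Before: C2 has 1 bond to C, 1 bond to H, 2 bonds to O → oxidation state +1.
After: C2 has 1 bond to C, 3 bonds to O → oxidation state +3.
Δ = +3 − (+1) = +2, so this is an oxidation at C2.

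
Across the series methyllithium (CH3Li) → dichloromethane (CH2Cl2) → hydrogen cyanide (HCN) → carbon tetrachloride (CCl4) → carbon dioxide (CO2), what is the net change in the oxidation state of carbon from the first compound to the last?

+8

Carbon oxidation states along the series — methyllithium: -4, dichloromethane: 0, hydrogen cyanide: +2, carbon tetrachloride: +4, carbon dioxide: +4.
Net change = +4 − (-4) = +8.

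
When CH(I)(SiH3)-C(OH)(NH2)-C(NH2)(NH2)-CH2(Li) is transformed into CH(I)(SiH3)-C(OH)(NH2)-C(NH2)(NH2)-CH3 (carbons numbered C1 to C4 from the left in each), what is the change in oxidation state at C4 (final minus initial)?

0

Before: C4 has 1 bond to C, 2 bonds to H, 1 bond to Li → oxidation state -3.
After: C4 has 1 bond to C, 3 bonds to H → oxidation state -3.
Δ = -3 − (-3) = 0, so no net redox change at C4.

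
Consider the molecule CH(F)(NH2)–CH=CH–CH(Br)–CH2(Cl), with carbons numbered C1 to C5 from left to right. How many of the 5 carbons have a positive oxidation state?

1

Tallying each carbon's bonds:
C1: 1C, 1H, 1N, 1F → 0 − 1 + 1 + 1 = +1
C2: 3C, 1H → 0 − 1 = -1
C3: 3C, 1H → 0 − 1 = -1
C4: 2C, 1H, 1Br → 0 − 1 + 1 = 0
C5: 1C, 2H, 1Cl → 0 − 2 + 1 = -1
1 carbon (C1) meets the condition.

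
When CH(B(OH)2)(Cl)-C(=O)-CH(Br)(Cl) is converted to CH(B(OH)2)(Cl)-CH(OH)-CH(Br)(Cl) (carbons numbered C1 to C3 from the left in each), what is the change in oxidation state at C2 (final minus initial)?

Before: C2 has 2 bonds to C, 2 bonds to O → oxidation state +2.
After: C2 has 2 bonds to C, 1 bond to H, 1 bond to O → oxidation state 0.
Δ = 0 − (+2) = -2, so this is a reduction at C2.

-2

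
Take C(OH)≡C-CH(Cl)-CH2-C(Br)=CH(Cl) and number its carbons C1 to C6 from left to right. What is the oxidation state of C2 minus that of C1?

-1

C2: 4C → 0 = 0
C1: 3C, 1O → 0 + 1 = +1
Difference: 0 − (+1) = -1.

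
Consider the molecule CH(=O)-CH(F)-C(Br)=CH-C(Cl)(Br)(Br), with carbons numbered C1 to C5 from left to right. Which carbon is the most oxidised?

C5

Assign +1 per bond to O/N/halogen, −1 per bond to H or an electropositive element, and 0 per bond to carbon. Tallying each carbon:
C1: 1C, 1H, 2O → 0 − 1 + 2 = +1
C2: 2C, 1H, 1F → 0 − 1 + 1 = 0
C3: 3C, 1Br → 0 + 1 = +1
C4: 3C, 1H → 0 − 1 = -1
C5: 1C, 1Cl, 2Br → 0 + 1 + 2 = +3
The most oxidised carbon is C5 at +3.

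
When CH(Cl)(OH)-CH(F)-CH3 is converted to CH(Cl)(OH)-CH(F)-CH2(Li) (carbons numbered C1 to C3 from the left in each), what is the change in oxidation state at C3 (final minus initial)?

Before: C3 has 1 bond to C, 3 bonds to H → oxidation state -3.
After: C3 has 1 bond to C, 2 bonds to H, 1 bond to Li → oxidation state -3.
Δ = -3 − (-3) = 0, so no net redox change at C3.

0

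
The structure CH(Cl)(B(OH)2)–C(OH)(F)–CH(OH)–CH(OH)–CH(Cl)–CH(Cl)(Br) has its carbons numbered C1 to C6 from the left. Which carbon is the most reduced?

C1

Tallying each carbon's bonds:
C1: 1C, 1H, 1Cl, 1B → 0 − 1 + 1 − 1 = -1
C2: 2C, 1O, 1F → 0 + 1 + 1 = +2
C3: 2C, 1H, 1O → 0 − 1 + 1 = 0
C4: 2C, 1H, 1O → 0 − 1 + 1 = 0
C5: 2C, 1H, 1Cl → 0 − 1 + 1 = 0
C6: 1C, 1H, 1Cl, 1Br → 0 − 1 + 1 + 1 = +1
The most reduced carbon is C1 at -1.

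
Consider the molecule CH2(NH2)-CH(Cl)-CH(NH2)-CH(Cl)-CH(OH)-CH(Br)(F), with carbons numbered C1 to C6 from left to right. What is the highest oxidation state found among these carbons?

Bonds to more-electronegative neighbours contribute +1 each, bonds to H or metals contribute −1 each, and C–C bonds contribute 0. Tallying each carbon:
C1: 1C, 2H, 1N → 0 − 2 + 1 = -1
C2: 2C, 1H, 1Cl → 0 − 1 + 1 = 0
C3: 2C, 1H, 1N → 0 − 1 + 1 = 0
C4: 2C, 1H, 1Cl → 0 − 1 + 1 = 0
C5: 2C, 1H, 1O → 0 − 1 + 1 = 0
C6: 1C, 1H, 1F, 1Br → 0 − 1 + 1 + 1 = +1
The highest value is +1.

+1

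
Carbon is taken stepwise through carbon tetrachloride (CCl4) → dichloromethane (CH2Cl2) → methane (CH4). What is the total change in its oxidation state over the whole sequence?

Carbon oxidation states along the series — carbon tetrachloride: +4, dichloromethane: 0, methane: -4.
Net change = -4 − (+4) = -8.

-8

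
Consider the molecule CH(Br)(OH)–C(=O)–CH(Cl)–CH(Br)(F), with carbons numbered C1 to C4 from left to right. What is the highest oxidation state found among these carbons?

Tallying each carbon's bonds:
C1: 1C, 1H, 1O, 1Br → 0 − 1 + 1 + 1 = +1
C2: 2C, 2O → 0 + 2 = +2
C3: 2C, 1H, 1Cl → 0 − 1 + 1 = 0
C4: 1C, 1H, 1F, 1Br → 0 − 1 + 1 + 1 = +1
The highest value is +2.

+2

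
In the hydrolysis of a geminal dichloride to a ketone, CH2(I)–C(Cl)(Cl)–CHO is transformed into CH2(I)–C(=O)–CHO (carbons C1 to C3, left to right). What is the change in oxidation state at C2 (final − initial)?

Before: C2 has 2 bonds to C, 2 bonds to Cl → oxidation state +2.
After: C2 has 2 bonds to C, 2 bonds to O → oxidation state +2.
Δ = +2 − (+2) = 0, so no net redox change at C2.

0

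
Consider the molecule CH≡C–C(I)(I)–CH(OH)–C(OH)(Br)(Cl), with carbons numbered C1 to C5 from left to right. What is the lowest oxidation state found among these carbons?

-1

Each bond to a more electronegative atom (O, N, halogen) counts +1, each bond to a less electronegative atom (H, metal, B, Si) counts −1, and each C–C bond counts 0. Tallying each carbon:
C1: 3C, 1H → 0 − 1 = -1
C2: 4C → 0 = 0
C3: 2C, 2I → 0 + 2 = +2
C4: 2C, 1H, 1O → 0 − 1 + 1 = 0
C5: 1C, 1O, 1Cl, 1Br → 0 + 1 + 1 + 1 = +3
The lowest value is -1.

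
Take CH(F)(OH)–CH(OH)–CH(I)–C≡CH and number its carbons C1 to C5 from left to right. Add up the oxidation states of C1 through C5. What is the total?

0

Tallying each carbon's bonds:
C1: 1C, 1H, 1O, 1F → 0 − 1 + 1 + 1 = +1
C2: 2C, 1H, 1O → 0 − 1 + 1 = 0
C3: 2C, 1H, 1I → 0 − 1 + 1 = 0
C4: 4C → 0 = 0
C5: 3C, 1H → 0 − 1 = -1
Sum = +1 + 0 + 0 + 0 − 1 = 0.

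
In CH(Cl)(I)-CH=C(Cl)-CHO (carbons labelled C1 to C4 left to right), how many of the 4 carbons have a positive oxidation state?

3

Tallying each carbon's bonds:
C1: 1C, 1H, 1Cl, 1I → 0 − 1 + 1 + 1 = +1
C2: 3C, 1H → 0 − 1 = -1
C3: 3C, 1Cl → 0 + 1 = +1
C4: 1C, 1H, 2O → 0 − 1 + 2 = +1
3 carbons (C1, C3, C4) meet the condition.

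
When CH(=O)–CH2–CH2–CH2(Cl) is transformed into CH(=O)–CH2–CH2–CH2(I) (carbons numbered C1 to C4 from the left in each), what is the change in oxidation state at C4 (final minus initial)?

Before: C4 has 1 bond to C, 2 bonds to H, 1 bond to Cl → oxidation state -1.
After: C4 has 1 bond to C, 2 bonds to H, 1 bond to I → oxidation state -1.
Δ = -1 − (-1) = 0, so no net redox change at C4.

0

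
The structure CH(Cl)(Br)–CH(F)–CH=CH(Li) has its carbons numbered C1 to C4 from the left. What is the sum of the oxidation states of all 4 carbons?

Count +1 for every bond to an atom more electronegative than carbon and −1 for every bond to one less electronegative; C–C bonds are 0. Tallying each carbon:
C1: 1C, 1H, 1Cl, 1Br → 0 − 1 + 1 + 1 = +1
C2: 2C, 1H, 1F → 0 − 1 + 1 = 0
C3: 3C, 1H → 0 − 1 = -1
C4: 2C, 1H, 1Li → 0 − 1 − 1 = -2
Sum = +1 + 0 − 1 − 2 = -2.

-2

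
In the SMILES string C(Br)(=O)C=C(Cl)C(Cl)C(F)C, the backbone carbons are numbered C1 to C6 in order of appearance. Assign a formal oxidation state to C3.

+1

C3 has a double bond to C (2×0 = 0), one bond to C (0), one bond to Cl (+1).
Oxidation state = 0 + 0 + 1 = +1.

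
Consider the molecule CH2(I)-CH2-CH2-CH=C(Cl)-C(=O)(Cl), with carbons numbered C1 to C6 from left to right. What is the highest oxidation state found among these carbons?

Tallying each carbon's bonds:
C1: 1C, 2H, 1I → 0 − 2 + 1 = -1
C2: 2C, 2H → 0 − 2 = -2
C3: 2C, 2H → 0 − 2 = -2
C4: 3C, 1H → 0 − 1 = -1
C5: 3C, 1Cl → 0 + 1 = +1
C6: 1C, 2O, 1Cl → 0 + 2 + 1 = +3
The highest value is +3.

+3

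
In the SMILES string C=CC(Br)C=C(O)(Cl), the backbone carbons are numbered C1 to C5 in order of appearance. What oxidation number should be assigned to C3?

0

Count +1 for every bond to an atom more electronegative than carbon and −1 for every bond to one less electronegative; C–C bonds are 0.
C3 has one bond to C (0), one bond to C (0), one bond to H (-1), one bond to Br (+1).
Oxidation state = 0 + 0 − 1 + 1 = 0.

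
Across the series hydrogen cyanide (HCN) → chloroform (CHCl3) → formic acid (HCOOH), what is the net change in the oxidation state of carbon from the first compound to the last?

Carbon oxidation states along the series — hydrogen cyanide: +2, chloroform: +2, formic acid: +2.
Net change = +2 − (+2) = 0.

0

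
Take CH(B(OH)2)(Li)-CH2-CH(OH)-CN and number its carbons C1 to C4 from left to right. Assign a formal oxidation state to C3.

0

Count +1 for every bond to an atom more electronegative than carbon and −1 for every bond to one less electronegative; C–C bonds are 0.
C3 has one bond to C (0), one bond to C (0), one bond to O (+1), one bond to H (-1).
Oxidation state = 0 + 0 + 1 − 1 = 0.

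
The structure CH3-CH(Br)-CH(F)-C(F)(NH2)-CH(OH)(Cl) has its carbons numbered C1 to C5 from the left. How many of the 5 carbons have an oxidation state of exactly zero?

2

Tallying each carbon's bonds:
C1: 1C, 3H → 0 − 3 = -3
C2: 2C, 1H, 1Br → 0 − 1 + 1 = 0
C3: 2C, 1H, 1F → 0 − 1 + 1 = 0
C4: 2C, 1N, 1F → 0 + 1 + 1 = +2
C5: 1C, 1H, 1O, 1Cl → 0 − 1 + 1 + 1 = +1
2 carbons (C2, C3) meet the condition.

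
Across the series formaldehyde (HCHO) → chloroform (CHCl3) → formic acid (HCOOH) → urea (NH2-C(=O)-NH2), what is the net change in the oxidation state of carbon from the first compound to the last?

+4

Carbon oxidation states along the series — formaldehyde: 0, chloroform: +2, formic acid: +2, urea: +4.
Net change = +4 − (0) = +4.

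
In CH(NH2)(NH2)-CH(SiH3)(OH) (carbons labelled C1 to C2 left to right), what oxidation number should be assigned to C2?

-1

C2 has one bond to C (0), one bond to H (-1), one bond to Si (-1), one bond to O (+1).
Oxidation state = 0 − 1 − 1 + 1 = -1.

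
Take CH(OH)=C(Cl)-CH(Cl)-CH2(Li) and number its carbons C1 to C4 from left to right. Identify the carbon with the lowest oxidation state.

Tallying each carbon's bonds:
C1: 2C, 1H, 1O → 0 − 1 + 1 = 0
C2: 3C, 1Cl → 0 + 1 = +1
C3: 2C, 1H, 1Cl → 0 − 1 + 1 = 0
C4: 1C, 2H, 1Li → 0 − 2 − 1 = -3
The most reduced carbon is C4 at -3.

C4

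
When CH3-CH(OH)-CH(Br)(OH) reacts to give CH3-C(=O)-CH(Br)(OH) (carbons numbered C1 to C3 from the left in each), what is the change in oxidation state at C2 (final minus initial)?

Before: C2 has 2 bonds to C, 1 bond to H, 1 bond to O → oxidation state 0.
After: C2 has 2 bonds to C, 2 bonds to O → oxidation state +2.
Δ = +2 − (0) = +2, so this is an oxidation at C2.

+2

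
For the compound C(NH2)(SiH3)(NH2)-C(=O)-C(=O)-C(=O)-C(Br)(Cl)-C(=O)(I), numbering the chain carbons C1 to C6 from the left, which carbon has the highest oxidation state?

Each bond to a more electronegative atom (O, N, halogen) counts +1, each bond to a less electronegative atom (H, metal, B, Si) counts −1, and each C–C bond counts 0. Tallying each carbon:
C1: 1C, 2N, 1Si → 0 + 2 − 1 = +1
C2: 2C, 2O → 0 + 2 = +2
C3: 2C, 2O → 0 + 2 = +2
C4: 2C, 2O → 0 + 2 = +2
C5: 2C, 1Cl, 1Br → 0 + 1 + 1 = +2
C6: 1C, 2O, 1I → 0 + 2 + 1 = +3
The most oxidised carbon is C6 at +3.

C6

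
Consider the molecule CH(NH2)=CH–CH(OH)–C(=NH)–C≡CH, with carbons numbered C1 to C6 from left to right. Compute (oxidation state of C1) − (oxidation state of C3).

C1: 2C, 1H, 1N → 0 − 1 + 1 = 0
C3: 2C, 1H, 1O → 0 − 1 + 1 = 0
Difference: 0 − (0) = 0.

0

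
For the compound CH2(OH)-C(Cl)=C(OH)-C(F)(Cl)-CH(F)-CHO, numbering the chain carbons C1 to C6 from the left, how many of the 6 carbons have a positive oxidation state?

Tallying each carbon's bonds:
C1: 1C, 2H, 1O → 0 − 2 + 1 = -1
C2: 3C, 1Cl → 0 + 1 = +1
C3: 3C, 1O → 0 + 1 = +1
C4: 2C, 1F, 1Cl → 0 + 1 + 1 = +2
C5: 2C, 1H, 1F → 0 − 1 + 1 = 0
C6: 1C, 1H, 2O → 0 − 1 + 2 = +1
4 carbons (C2, C3, C4, C6) meet the condition.

4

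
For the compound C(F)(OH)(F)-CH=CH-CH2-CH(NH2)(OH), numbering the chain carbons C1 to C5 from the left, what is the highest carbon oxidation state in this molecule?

Bonds to more-electronegative neighbours contribute +1 each, bonds to H or metals contribute −1 each, and C–C bonds contribute 0. Tallying each carbon:
C1: 1C, 1O, 2F → 0 + 1 + 2 = +3
C2: 3C, 1H → 0 − 1 = -1
C3: 3C, 1H → 0 − 1 = -1
C4: 2C, 2H → 0 − 2 = -2
C5: 1C, 1H, 1O, 1N → 0 − 1 + 1 + 1 = +1
The highest value is +3.

+3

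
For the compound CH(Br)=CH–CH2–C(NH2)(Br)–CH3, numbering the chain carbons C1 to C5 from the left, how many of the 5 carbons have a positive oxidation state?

Assign +1 per bond to O/N/halogen, −1 per bond to H or an electropositive element, and 0 per bond to carbon. Tallying each carbon:
C1: 2C, 1H, 1Br → 0 − 1 + 1 = 0
C2: 3C, 1H → 0 − 1 = -1
C3: 2C, 2H → 0 − 2 = -2
C4: 2C, 1N, 1Br → 0 + 1 + 1 = +2
C5: 1C, 3H → 0 − 3 = -3
1 carbon (C4) meets the condition.

1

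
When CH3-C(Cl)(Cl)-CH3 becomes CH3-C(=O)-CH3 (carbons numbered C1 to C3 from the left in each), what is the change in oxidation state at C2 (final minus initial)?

0

Before: C2 has 2 bonds to C, 2 bonds to Cl → oxidation state +2.
After: C2 has 2 bonds to C, 2 bonds to O → oxidation state +2.
Δ = +2 − (+2) = 0, so no net redox change at C2.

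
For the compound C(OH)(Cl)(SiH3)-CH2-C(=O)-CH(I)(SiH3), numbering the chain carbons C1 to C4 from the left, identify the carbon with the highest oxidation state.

C3

Count +1 for every bond to an atom more electronegative than carbon and −1 for every bond to one less electronegative; C–C bonds are 0. Tallying each carbon:
C1: 1C, 1O, 1Cl, 1Si → 0 + 1 + 1 − 1 = +1
C2: 2C, 2H → 0 − 2 = -2
C3: 2C, 2O → 0 + 2 = +2
C4: 1C, 1H, 1I, 1Si → 0 − 1 + 1 − 1 = -1
The most oxidised carbon is C3 at +2.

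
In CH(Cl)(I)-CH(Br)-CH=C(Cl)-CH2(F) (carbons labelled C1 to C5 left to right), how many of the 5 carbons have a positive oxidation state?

Bonds to more-electronegative neighbours contribute +1 each, bonds to H or metals contribute −1 each, and C–C bonds contribute 0. Tallying each carbon:
C1: 1C, 1H, 1Cl, 1I → 0 − 1 + 1 + 1 = +1
C2: 2C, 1H, 1Br → 0 − 1 + 1 = 0
C3: 3C, 1H → 0 − 1 = -1
C4: 3C, 1Cl → 0 + 1 = +1
C5: 1C, 2H, 1F → 0 − 2 + 1 = -1
2 carbons (C1, C4) meet the condition.

2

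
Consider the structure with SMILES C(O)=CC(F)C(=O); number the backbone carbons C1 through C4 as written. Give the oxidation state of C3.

C3 has one bond to C (0), one bond to C (0), one bond to H (-1), one bond to F (+1).
Oxidation state = 0 + 0 − 1 + 1 = 0.

0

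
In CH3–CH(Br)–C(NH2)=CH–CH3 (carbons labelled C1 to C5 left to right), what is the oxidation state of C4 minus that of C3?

-2

C4: 3C, 1H → 0 − 1 = -1
C3: 3C, 1N → 0 + 1 = +1
Difference: -1 − (+1) = -2.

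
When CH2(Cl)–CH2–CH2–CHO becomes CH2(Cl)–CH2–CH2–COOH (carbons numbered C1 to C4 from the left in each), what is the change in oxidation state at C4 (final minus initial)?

Before: C4 has 1 bond to C, 1 bond to H, 2 bonds to O → oxidation state +1.
After: C4 has 1 bond to C, 3 bonds to O → oxidation state +3.
Δ = +3 − (+1) = +2, so this is an oxidation at C4.

+2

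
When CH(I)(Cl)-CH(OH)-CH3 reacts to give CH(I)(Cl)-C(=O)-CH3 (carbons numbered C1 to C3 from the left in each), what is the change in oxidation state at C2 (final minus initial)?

+2

Before: C2 has 2 bonds to C, 1 bond to H, 1 bond to O → oxidation state 0.
After: C2 has 2 bonds to C, 2 bonds to O → oxidation state +2.
Δ = +2 − (0) = +2, so this is an oxidation at C2.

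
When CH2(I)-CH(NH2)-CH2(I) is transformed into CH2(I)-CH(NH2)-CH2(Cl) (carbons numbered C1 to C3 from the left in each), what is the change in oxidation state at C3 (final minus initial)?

Before: C3 has 1 bond to C, 2 bonds to H, 1 bond to I → oxidation state -1.
After: C3 has 1 bond to C, 2 bonds to H, 1 bond to Cl → oxidation state -1.
Δ = -1 − (-1) = 0, so no net redox change at C3.

0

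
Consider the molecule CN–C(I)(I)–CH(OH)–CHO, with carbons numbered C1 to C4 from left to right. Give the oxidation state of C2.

+2

Bonds to more-electronegative neighbours contribute +1 each, bonds to H or metals contribute −1 each, and C–C bonds contribute 0.
C2 has one bond to C (0), one bond to C (0), one bond to I (+1), one bond to I (+1).
Oxidation state = 0 + 0 + 1 + 1 = +2.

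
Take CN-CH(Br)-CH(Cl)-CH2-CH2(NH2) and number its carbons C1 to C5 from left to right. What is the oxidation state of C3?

0

C3 has one bond to C (0), one bond to C (0), one bond to Cl (+1), one bond to H (-1).
Oxidation state = 0 + 0 + 1 − 1 = 0.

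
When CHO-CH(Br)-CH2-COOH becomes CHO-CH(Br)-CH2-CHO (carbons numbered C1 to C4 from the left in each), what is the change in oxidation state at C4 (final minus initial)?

-2

Before: C4 has 1 bond to C, 3 bonds to O → oxidation state +3.
After: C4 has 1 bond to C, 1 bond to H, 2 bonds to O → oxidation state +1.
Δ = +1 − (+3) = -2, so this is a reduction at C4.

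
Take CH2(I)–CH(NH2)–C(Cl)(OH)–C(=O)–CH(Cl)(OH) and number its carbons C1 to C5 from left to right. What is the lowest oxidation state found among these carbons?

Count +1 for every bond to an atom more electronegative than carbon and −1 for every bond to one less electronegative; C–C bonds are 0. Tallying each carbon:
C1: 1C, 2H, 1I → 0 − 2 + 1 = -1
C2: 2C, 1H, 1N → 0 − 1 + 1 = 0
C3: 2C, 1O, 1Cl → 0 + 1 + 1 = +2
C4: 2C, 2O → 0 + 2 = +2
C5: 1C, 1H, 1O, 1Cl → 0 − 1 + 1 + 1 = +1
The lowest value is -1.

-1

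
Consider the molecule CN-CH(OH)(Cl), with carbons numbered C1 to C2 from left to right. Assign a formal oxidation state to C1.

+3

C1 has one bond to C (0), a triple bond to N (3×+1 = +3).
Oxidation state = 0 + 3 = +3.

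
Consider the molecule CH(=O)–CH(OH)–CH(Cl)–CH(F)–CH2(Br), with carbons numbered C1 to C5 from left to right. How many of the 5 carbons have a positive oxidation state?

Bonds to more-electronegative neighbours contribute +1 each, bonds to H or metals contribute −1 each, and C–C bonds contribute 0. Tallying each carbon:
C1: 1C, 1H, 2O → 0 − 1 + 2 = +1
C2: 2C, 1H, 1O → 0 − 1 + 1 = 0
C3: 2C, 1H, 1Cl → 0 − 1 + 1 = 0
C4: 2C, 1H, 1F → 0 − 1 + 1 = 0
C5: 1C, 2H, 1Br → 0 − 2 + 1 = -1
1 carbon (C1) meets the condition.

1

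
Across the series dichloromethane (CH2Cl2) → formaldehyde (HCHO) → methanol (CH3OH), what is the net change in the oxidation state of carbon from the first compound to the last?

Carbon oxidation states along the series — dichloromethane: 0, formaldehyde: 0, methanol: -2.
Net change = -2 − (0) = -2.

-2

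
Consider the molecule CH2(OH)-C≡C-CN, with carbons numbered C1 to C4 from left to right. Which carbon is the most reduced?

C1

Assign +1 per bond to O/N/halogen, −1 per bond to H or an electropositive element, and 0 per bond to carbon. Tallying each carbon:
C1: 1C, 2H, 1O → 0 − 2 + 1 = -1
C2: 4C → 0 = 0
C3: 4C → 0 = 0
C4: 1C, 3N → 0 + 3 = +3
The most reduced carbon is C1 at -1.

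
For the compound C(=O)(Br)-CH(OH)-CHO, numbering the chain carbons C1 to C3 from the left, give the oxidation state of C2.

0

Each bond to a more electronegative atom (O, N, halogen) counts +1, each bond to a less electronegative atom (H, metal, B, Si) counts −1, and each C–C bond counts 0.
C2 has one bond to C (0), one bond to C (0), one bond to O (+1), one bond to H (-1).
Oxidation state = 0 + 0 + 1 − 1 = 0.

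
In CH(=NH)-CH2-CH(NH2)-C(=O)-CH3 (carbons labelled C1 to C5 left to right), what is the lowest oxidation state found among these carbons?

-3

Each bond to a more electronegative atom (O, N, halogen) counts +1, each bond to a less electronegative atom (H, metal, B, Si) counts −1, and each C–C bond counts 0. Tallying each carbon:
C1: 1C, 1H, 2N → 0 − 1 + 2 = +1
C2: 2C, 2H → 0 − 2 = -2
C3: 2C, 1H, 1N → 0 − 1 + 1 = 0
C4: 2C, 2O → 0 + 2 = +2
C5: 1C, 3H → 0 − 3 = -3
The lowest value is -3.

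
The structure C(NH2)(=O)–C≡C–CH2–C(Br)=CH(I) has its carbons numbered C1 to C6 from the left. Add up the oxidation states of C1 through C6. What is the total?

Each bond to a more electronegative atom (O, N, halogen) counts +1, each bond to a less electronegative atom (H, metal, B, Si) counts −1, and each C–C bond counts 0. Tallying each carbon:
C1: 1C, 2O, 1N → 0 + 2 + 1 = +3
C2: 4C → 0 = 0
C3: 4C → 0 = 0
C4: 2C, 2H → 0 − 2 = -2
C5: 3C, 1Br → 0 + 1 = +1
C6: 2C, 1H, 1I → 0 − 1 + 1 = 0
Sum = +3 + 0 + 0 − 2 + 1 + 0 = +2.

+2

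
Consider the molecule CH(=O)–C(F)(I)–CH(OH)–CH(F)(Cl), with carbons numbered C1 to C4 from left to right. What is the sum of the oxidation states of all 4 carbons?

Tallying each carbon's bonds:
C1: 1C, 1H, 2O → 0 − 1 + 2 = +1
C2: 2C, 1F, 1I → 0 + 1 + 1 = +2
C3: 2C, 1H, 1O → 0 − 1 + 1 = 0
C4: 1C, 1H, 1F, 1Cl → 0 − 1 + 1 + 1 = +1
Sum = +1 + 2 + 0 + 1 = +4.

+4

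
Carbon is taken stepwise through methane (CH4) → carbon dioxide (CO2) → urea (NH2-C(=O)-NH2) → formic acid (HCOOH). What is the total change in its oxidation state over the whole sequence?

+6

Carbon oxidation states along the series — methane: -4, carbon dioxide: +4, urea: +4, formic acid: +2.
Net change = +2 − (-4) = +6.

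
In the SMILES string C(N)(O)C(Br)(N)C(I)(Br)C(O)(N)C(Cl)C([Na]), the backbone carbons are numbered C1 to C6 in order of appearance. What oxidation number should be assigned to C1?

Bonds to more-electronegative neighbours contribute +1 each, bonds to H or metals contribute −1 each, and C–C bonds contribute 0.
C1 has one bond to C (0), one bond to H (-1), one bond to N (+1), one bond to O (+1).
Oxidation state = 0 − 1 + 1 + 1 = +1.

+1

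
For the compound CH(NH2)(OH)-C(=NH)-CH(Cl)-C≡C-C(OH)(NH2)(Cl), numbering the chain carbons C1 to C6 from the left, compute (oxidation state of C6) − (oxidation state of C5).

C6: 1C, 1O, 1N, 1Cl → 0 + 1 + 1 + 1 = +3
C5: 4C → 0 = 0
Difference: +3 − (0) = +3.

+3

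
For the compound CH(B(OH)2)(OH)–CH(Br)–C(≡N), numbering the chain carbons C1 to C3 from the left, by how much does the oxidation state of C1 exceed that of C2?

C1: 1C, 1H, 1O, 1B → 0 − 1 + 1 − 1 = -1
C2: 2C, 1H, 1Br → 0 − 1 + 1 = 0
Difference: -1 − (0) = -1.

-1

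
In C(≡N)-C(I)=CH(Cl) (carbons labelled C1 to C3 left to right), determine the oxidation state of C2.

+1

C2 has one bond to C (0), a double bond to C (2×0 = 0), one bond to I (+1).
Oxidation state = 0 + 0 + 1 = +1.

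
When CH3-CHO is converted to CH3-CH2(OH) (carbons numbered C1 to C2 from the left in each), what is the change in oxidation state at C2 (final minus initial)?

Before: C2 has 1 bond to C, 1 bond to H, 2 bonds to O → oxidation state +1.
After: C2 has 1 bond to C, 2 bonds to H, 1 bond to O → oxidation state -1.
Δ = -1 − (+1) = -2, so this is a reduction at C2.

-2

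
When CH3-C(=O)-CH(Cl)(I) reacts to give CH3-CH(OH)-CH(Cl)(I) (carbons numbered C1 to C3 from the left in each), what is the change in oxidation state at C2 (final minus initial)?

-2

Before: C2 has 2 bonds to C, 2 bonds to O → oxidation state +2.
After: C2 has 2 bonds to C, 1 bond to H, 1 bond to O → oxidation state 0.
Δ = 0 − (+2) = -2, so this is a reduction at C2.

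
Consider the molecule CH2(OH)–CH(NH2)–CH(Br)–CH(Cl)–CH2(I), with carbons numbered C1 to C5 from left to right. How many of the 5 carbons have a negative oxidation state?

Assign +1 per bond to O/N/halogen, −1 per bond to H or an electropositive element, and 0 per bond to carbon. Tallying each carbon:
C1: 1C, 2H, 1O → 0 − 2 + 1 = -1
C2: 2C, 1H, 1N → 0 − 1 + 1 = 0
C3: 2C, 1H, 1Br → 0 − 1 + 1 = 0
C4: 2C, 1H, 1Cl → 0 − 1 + 1 = 0
C5: 1C, 2H, 1I → 0 − 2 + 1 = -1
2 carbons (C1, C5) meet the condition.

2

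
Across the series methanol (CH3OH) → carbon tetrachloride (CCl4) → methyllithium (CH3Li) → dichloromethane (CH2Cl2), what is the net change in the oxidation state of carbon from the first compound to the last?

+2

Carbon oxidation states along the series — methanol: -2, carbon tetrachloride: +4, methyllithium: -4, dichloromethane: 0.
Net change = 0 − (-2) = +2.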